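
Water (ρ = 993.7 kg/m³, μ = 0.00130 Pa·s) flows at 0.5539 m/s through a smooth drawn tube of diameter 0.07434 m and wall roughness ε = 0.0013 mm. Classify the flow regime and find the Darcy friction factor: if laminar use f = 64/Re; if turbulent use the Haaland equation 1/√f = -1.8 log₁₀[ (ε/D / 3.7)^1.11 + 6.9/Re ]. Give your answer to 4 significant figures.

Re = ρVD/μ = 993.7·0.5539·0.07434/0.0013 = 3.148e+04.
Re > 4000 → turbulent. ε/D = 1.3e-06/0.07434 = 1.75e-05; Haaland: 1/√f = -1.8 log₁₀[1.23e-06 + 0.000219] = 6.582, so f = 0.02308.

f ≈ 0.02308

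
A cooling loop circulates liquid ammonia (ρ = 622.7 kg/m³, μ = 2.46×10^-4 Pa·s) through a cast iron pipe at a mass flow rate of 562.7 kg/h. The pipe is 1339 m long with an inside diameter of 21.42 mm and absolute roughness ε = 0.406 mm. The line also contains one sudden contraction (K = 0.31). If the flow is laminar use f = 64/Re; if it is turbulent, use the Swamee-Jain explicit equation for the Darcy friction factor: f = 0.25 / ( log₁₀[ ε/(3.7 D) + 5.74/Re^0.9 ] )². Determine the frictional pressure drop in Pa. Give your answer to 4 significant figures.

ṁ = 562.7 kg/h = 562.7/3600 = 0.1563 kg/s.
A = πD²/4 = π(0.02142)²/4 = 0.0003604 m²; mean velocity V = ṁ/(ρA) = 0.1563/(622.7 · 0.0003604) = 0.6966 m/s.
Reynolds number Re = ρVD/μ = 622.7 · 0.6966 · 0.02142 / 0.000246 = 3.777e+04.
Re > 4000 → turbulent. Relative roughness ε/D = 0.000406/0.02142 = 0.019. Swamee-Jain: f = 0.25/(log₁₀[0.019/3.7 + 5.74/3.777e+04^0.9])² = 0.25/(log₁₀[0.00512 + 0.000436])² = 0.25/(-2.255)² = 0.04916.
Total minor-loss coefficient ΣK = 1·0.31 = 0.31.
ΔP = [f·L/D + ΣK]·(ρV²/2) = [0.04916·1339/0.02142 + 0.31]·(622.7·0.6966²/2) = [3073 + 0.31]·151.1 = 4.643e+05 Pa.

ΔP ≈ 464300 Pa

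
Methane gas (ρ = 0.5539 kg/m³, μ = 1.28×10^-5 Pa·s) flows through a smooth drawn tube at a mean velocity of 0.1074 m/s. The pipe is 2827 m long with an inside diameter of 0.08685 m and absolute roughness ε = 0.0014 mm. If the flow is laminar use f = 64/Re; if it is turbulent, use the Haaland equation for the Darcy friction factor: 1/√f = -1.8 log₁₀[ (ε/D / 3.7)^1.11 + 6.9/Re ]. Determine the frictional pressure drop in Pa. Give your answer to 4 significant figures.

Reynolds number Re = ρVD/μ = 0.5539 · 0.1074 · 0.08685 / 1.28e-05 = 403.6.
Re < 2300 → laminar flow, so f = 64/Re = 64/403.6 = 0.1586 (the turbulent correlation is not needed).
Darcy-Weisbach: ΔP = f(L/D)(ρV²/2) = 0.1586·(2827/0.08685)·(0.5539·0.1074²/2) = 0.1586·3.255e+04·0.003195 = 16.49 Pa.

ΔP ≈ 16.49 Pa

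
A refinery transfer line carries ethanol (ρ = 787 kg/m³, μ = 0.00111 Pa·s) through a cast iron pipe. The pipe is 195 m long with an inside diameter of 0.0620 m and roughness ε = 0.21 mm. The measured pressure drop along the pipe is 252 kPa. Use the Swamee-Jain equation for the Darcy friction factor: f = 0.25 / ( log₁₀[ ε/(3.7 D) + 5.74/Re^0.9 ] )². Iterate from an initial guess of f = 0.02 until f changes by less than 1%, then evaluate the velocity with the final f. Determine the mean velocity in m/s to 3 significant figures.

V ≈ 2.68 m/s

Rearranging Darcy-Weisbach: V = √(2·ΔP·D/(f·L·ρ)). With ε/D = 0.00021/0.062 = 0.00339, iterate starting from f = 0.02:
  f = 0.02 → V = √(2·2.52e+05·0.062/(0.02·195·787)) = 3.191 m/s; Re = ρVD/μ = 1.403e+05; f → 0.02817
  f = 0.02817 → V = 2.689 m/s; Re = 1.182e+05; f → 0.02834
Converged (Δf/f < 1%). With the final f = 0.02834: V = √(2·2.52e+05·0.062/(0.02834·195·787)) = 2.68 m/s.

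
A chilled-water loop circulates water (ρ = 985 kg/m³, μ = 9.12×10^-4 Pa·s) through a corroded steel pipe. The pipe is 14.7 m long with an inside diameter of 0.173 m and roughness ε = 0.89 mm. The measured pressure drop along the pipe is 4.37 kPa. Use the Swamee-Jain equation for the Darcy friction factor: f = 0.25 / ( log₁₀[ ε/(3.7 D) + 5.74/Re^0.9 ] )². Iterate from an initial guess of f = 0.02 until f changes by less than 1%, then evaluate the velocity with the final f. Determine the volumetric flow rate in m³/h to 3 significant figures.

Rearranging Darcy-Weisbach: V = √(2·ΔP·D/(f·L·ρ)). With ε/D = 0.00089/0.173 = 0.00514, iterate starting from f = 0.02:
  f = 0.02 → V = √(2·4370·0.173/(0.02·14.7·985)) = 2.285 m/s; Re = ρVD/μ = 4.269e+05; f → 0.03096
  f = 0.03096 → V = 1.837 m/s; Re = 3.432e+05; f → 0.03103
Converged (Δf/f < 1%). With the final f = 0.03103: V = √(2·4370·0.173/(0.03103·14.7·985)) = 1.835 m/s.
Q = V·A = 1.835·(π/4·0.173²) = 0.04312 m³/s = 155 m³/h.

Q ≈ 155 m³/h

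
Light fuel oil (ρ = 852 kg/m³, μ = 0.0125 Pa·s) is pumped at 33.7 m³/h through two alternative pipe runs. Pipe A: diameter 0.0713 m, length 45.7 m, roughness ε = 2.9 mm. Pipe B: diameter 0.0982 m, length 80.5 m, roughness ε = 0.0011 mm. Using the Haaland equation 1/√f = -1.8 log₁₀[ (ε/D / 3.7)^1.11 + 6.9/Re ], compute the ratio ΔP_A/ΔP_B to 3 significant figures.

ΔP_A/ΔP_B ≈ 5.84

Pipe A: V = Q/A = 0.009361/0.003993 = 2.345 m/s; Re = 1.139e+04; ε/D = 0.0407; Haaland → f = 0.0676; ΔP_A = f(L/D)(ρV²/2) = 1.015e+05 Pa.
Pipe B: V = Q/A = 0.009361/0.007574 = 1.236 m/s; Re = 8273; ε/D = 1.12e-05; Haaland → f = 0.03257; ΔP_B = f(L/D)(ρV²/2) = 1.737e+04 Pa.
ΔP_A/ΔP_B = 1.015e+05/1.737e+04 = 5.84.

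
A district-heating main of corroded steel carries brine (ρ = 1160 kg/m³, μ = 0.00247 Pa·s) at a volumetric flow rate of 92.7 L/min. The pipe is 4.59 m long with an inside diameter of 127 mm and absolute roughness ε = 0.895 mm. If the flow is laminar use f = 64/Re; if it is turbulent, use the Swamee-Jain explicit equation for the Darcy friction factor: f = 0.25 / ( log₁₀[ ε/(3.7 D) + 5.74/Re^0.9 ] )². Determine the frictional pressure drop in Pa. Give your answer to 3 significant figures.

ΔP ≈ 13.3 Pa

Q = 92.7 L/min = 92.7/60000 = 0.001545 m³/s.
Cross-sectional area A = πD²/4 = π(0.127)²/4 = 0.01267 m²; mean velocity V = Q/A = 0.001545/0.01267 = 0.122 m/s.
Reynolds number Re = ρVD/μ = 1160 · 0.122 · 0.127 / 0.00247 = 7274.
Re > 4000 → turbulent. Relative roughness ε/D = 0.000895/0.127 = 0.00705. Swamee-Jain: f = 0.25/(log₁₀[0.00705/3.7 + 5.74/7274^0.9])² = 0.25/(log₁₀[0.0019 + 0.00192])² = 0.25/(-2.417)² = 0.04278.
Darcy-Weisbach: ΔP = f(L/D)(ρV²/2) = 0.04278·(4.59/0.127)·(1160·0.122²/2) = 0.04278·36.14·8.628 = 13.34 Pa.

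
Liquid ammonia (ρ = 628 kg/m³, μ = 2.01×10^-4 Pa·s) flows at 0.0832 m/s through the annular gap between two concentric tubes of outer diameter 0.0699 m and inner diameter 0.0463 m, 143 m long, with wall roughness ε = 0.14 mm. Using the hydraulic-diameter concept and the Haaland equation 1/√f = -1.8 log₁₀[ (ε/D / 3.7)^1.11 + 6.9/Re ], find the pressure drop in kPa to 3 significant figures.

ΔP ≈ 0.550 kPa

Hydraulic diameter D_h = 4A/P = D_o - D_i = 0.0699 - 0.0463 = 0.0236 m.
Re = ρVD_h/μ = 628·0.0832·0.0236/0.000201 = 6135.
ε/D_h = 0.00014/0.0236 = 0.00593; Haaland gives 1/√f = -1.8 log₁₀[0.00079+0.00112] = 4.892, so f = 0.04178.
ΔP = f(L/D_h)(ρV²/2) = 0.04178·143/0.0236·2.174 = 550.3 Pa.
ΔP = 0.550 kPa.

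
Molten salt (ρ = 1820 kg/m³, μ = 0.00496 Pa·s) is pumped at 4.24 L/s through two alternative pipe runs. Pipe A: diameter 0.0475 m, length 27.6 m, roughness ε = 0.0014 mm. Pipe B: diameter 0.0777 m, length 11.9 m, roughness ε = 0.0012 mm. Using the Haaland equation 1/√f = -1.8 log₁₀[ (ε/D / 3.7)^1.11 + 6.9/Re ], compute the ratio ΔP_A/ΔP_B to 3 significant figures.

ΔP_A/ΔP_B ≈ 24.2

Pipe A: V = Q/A = 0.00424/0.001772 = 2.393 m/s; Re = 4.17e+04; ε/D = 2.95e-05; Haaland → f = 0.02165; ΔP_A = f(L/D)(ρV²/2) = 6.554e+04 Pa.
Pipe B: V = Q/A = 0.00424/0.004742 = 0.8942 m/s; Re = 2.549e+04; ε/D = 1.54e-05; Haaland → f = 0.02427; ΔP_B = f(L/D)(ρV²/2) = 2705 Pa.
ΔP_A/ΔP_B = 6.554e+04/2705 = 24.2.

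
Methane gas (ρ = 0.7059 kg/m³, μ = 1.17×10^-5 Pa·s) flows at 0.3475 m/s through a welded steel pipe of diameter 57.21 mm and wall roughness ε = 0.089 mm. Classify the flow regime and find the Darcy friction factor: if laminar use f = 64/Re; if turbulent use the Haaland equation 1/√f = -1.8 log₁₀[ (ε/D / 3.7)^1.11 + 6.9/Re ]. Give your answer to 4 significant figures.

f ≈ 0.05336

Re = ρVD/μ = 0.7059·0.3475·0.05721/1.17e-05 = 1199.
Re < 2300 → laminar, so f = 64/Re = 0.05336 (roughness is irrelevant in laminar flow).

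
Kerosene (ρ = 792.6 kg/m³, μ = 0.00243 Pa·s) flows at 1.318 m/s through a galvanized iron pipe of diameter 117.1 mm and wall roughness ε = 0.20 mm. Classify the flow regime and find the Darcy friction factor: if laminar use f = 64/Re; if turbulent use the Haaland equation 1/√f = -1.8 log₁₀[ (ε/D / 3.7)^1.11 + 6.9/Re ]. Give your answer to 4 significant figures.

f ≈ 0.02557

Re = ρVD/μ = 792.6·1.318·0.1171/0.00243 = 5.034e+04.
Re > 4000 → turbulent. ε/D = 0.0002/0.1171 = 0.00171; Haaland: 1/√f = -1.8 log₁₀[0.000198 + 0.000137] = 6.254, so f = 0.02557.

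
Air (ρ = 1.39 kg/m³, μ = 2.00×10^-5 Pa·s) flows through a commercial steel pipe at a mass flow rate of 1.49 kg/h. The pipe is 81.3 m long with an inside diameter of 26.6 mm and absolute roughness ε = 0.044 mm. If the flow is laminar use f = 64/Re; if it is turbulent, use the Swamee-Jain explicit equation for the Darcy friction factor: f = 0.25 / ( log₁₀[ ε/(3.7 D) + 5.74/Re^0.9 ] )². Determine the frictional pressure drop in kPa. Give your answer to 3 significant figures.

ṁ = 1.49 kg/h = 1.49/3600 = 0.0004139 kg/s.
A = πD²/4 = π(0.0266)²/4 = 0.0005557 m²; mean velocity V = ṁ/(ρA) = 0.0004139/(1.39 · 0.0005557) = 0.5358 m/s.
Reynolds number Re = ρVD/μ = 1.39 · 0.5358 · 0.0266 / 2e-05 = 990.6.
Re < 2300 → laminar flow, so f = 64/Re = 64/990.6 = 0.06461 (the turbulent correlation is not needed).
Darcy-Weisbach: ΔP = f(L/D)(ρV²/2) = 0.06461·(81.3/0.0266)·(1.39·0.5358²/2) = 0.06461·3056·0.1995 = 39.4 Pa.
ΔP = 39.4 Pa = 0.0394 kPa.

ΔP ≈ 0.0394 kPa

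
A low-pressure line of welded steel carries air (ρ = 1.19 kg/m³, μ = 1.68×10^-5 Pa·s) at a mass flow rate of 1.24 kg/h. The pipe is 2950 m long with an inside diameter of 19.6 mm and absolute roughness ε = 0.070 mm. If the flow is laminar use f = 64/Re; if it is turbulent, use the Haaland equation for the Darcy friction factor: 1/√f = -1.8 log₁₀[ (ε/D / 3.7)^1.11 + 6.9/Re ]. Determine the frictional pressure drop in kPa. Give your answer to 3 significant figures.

ΔP ≈ 3.96 kPa

ṁ = 1.24 kg/h = 1.24/3600 = 0.0003444 kg/s.
A = πD²/4 = π(0.0196)²/4 = 0.0003017 m²; mean velocity V = ṁ/(ρA) = 0.0003444/(1.19 · 0.0003017) = 0.9593 m/s.
Reynolds number Re = ρVD/μ = 1.19 · 0.9593 · 0.0196 / 1.68e-05 = 1332.
Re < 2300 → laminar flow, so f = 64/Re = 64/1332 = 0.04805 (the turbulent correlation is not needed).
Darcy-Weisbach: ΔP = f(L/D)(ρV²/2) = 0.04805·(2950/0.0196)·(1.19·0.9593²/2) = 0.04805·1.505e+05·0.5476 = 3960 Pa.
ΔP = 3960 Pa = 3.96 kPa.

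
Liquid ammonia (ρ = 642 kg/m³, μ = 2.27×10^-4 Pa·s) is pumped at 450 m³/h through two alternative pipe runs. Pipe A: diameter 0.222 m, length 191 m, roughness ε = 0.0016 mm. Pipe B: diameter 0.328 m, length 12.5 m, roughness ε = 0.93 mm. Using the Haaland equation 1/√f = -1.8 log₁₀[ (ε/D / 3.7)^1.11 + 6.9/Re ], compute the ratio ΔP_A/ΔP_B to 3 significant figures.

Pipe A: V = Q/A = 0.125/0.03871 = 3.229 m/s; Re = 2.028e+06; ε/D = 7.21e-06; Haaland → f = 0.01053; ΔP_A = f(L/D)(ρV²/2) = 3.034e+04 Pa.
Pipe B: V = Q/A = 0.125/0.0845 = 1.479 m/s; Re = 1.372e+06; ε/D = 0.00284; Haaland → f = 0.0259; ΔP_B = f(L/D)(ρV²/2) = 693.4 Pa.
ΔP_A/ΔP_B = 3.034e+04/693.4 = 43.7.

ΔP_A/ΔP_B ≈ 43.7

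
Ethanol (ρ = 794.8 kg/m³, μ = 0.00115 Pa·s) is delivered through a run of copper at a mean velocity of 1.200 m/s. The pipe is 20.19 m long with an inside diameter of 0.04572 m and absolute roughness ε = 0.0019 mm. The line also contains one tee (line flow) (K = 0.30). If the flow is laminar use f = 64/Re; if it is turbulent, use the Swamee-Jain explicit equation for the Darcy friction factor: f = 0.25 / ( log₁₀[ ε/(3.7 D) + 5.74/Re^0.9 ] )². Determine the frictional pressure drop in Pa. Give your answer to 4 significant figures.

ΔP ≈ 5798 Pa

Reynolds number Re = ρVD/μ = 794.8 · 1.2 · 0.04572 / 0.00115 = 3.792e+04.
Re > 4000 → turbulent. Relative roughness ε/D = 1.9e-06/0.04572 = 4.16e-05. Swamee-Jain: f = 0.25/(log₁₀[4.16e-05/3.7 + 5.74/3.792e+04^0.9])² = 0.25/(log₁₀[1.12e-05 + 0.000434])² = 0.25/(-3.351)² = 0.02226.
Total minor-loss coefficient ΣK = 1·0.3 = 0.3.
ΔP = [f·L/D + ΣK]·(ρV²/2) = [0.02226·20.19/0.04572 + 0.3]·(794.8·1.2²/2) = [9.832 + 0.3]·572.3 = 5798 Pa.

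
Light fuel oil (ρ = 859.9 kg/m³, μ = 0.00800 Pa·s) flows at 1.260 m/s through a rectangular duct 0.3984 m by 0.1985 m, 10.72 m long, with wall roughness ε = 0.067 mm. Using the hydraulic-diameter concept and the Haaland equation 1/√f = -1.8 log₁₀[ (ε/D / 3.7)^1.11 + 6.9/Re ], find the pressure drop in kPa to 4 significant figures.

Hydraulic diameter D_h = 4A/P = 4·(0.3984·0.1985)/(2·(0.3984+0.1985)) = 0.3163/1.194 = 0.265 m.
Re = ρVD_h/μ = 859.9·1.26·0.265/0.008 = 3.589e+04.
ε/D_h = 6.7e-05/0.265 = 0.000253; Haaland gives 1/√f = -1.8 log₁₀[2.38e-05+0.000192] = 6.598, so f = 0.02297.
ΔP = f(L/D_h)(ρV²/2) = 0.02297·10.72/0.265·682.6 = 634.4 Pa.
ΔP = 0.6344 kPa.

ΔP ≈ 0.6344 kPa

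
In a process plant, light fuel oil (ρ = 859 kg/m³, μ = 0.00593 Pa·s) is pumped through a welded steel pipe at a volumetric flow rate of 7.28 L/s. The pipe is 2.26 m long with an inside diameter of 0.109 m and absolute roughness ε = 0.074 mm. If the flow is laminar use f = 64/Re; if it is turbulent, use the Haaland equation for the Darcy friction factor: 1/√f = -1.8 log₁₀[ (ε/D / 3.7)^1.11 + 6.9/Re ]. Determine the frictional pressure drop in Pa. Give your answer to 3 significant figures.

ΔP ≈ 163 Pa

Q = 7.28 L/s = 7.28/1000 = 0.00728 m³/s.
Cross-sectional area A = πD²/4 = π(0.109)²/4 = 0.009331 m²; mean velocity V = Q/A = 0.00728/0.009331 = 0.7802 m/s.
Reynolds number Re = ρVD/μ = 859 · 0.7802 · 0.109 / 0.00593 = 1.232e+04.
Re > 4000 → turbulent. Relative roughness ε/D = 7.4e-05/0.109 = 0.000679. Haaland: 1/√f = -1.8 log₁₀[(0.000679/3.7)^1.11 + 6.9/1.232e+04] = -1.8 log₁₀[7.12e-05 + 0.00056] = 5.76, so f = 0.03015.
Darcy-Weisbach: ΔP = f(L/D)(ρV²/2) = 0.03015·(2.26/0.109)·(859·0.7802²/2) = 0.03015·20.73·261.4 = 163.4 Pa.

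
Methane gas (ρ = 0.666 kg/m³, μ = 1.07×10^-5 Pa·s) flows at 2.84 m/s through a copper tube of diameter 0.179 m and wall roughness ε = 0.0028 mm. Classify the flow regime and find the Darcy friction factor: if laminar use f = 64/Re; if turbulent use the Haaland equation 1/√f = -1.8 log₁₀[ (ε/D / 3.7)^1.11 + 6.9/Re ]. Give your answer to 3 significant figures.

Re = ρVD/μ = 0.666·2.84·0.179/1.07e-05 = 3.164e+04.
Re > 4000 → turbulent. ε/D = 2.8e-06/0.179 = 1.56e-05; Haaland: 1/√f = -1.8 log₁₀[1.08e-06 + 0.000218] = 6.587, so f = 0.02305.

f ≈ 0.0230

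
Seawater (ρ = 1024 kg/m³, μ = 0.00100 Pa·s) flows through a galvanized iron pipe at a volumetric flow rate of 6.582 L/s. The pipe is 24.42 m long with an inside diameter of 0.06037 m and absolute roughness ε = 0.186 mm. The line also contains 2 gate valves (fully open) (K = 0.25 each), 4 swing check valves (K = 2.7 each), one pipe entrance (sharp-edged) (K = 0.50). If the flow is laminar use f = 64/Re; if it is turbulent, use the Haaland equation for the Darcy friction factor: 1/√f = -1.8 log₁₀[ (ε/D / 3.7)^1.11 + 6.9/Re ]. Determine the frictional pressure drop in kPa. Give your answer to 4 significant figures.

ΔP ≈ 61.77 kPa

Q = 6.582 L/s = 6.582/1000 = 0.006582 m³/s.
Cross-sectional area A = πD²/4 = π(0.06037)²/4 = 0.002862 m²; mean velocity V = Q/A = 0.006582/0.002862 = 2.299 m/s.
Reynolds number Re = ρVD/μ = 1024 · 2.299 · 0.06037 / 0.001 = 1.421e+05.
Re > 4000 → turbulent. Relative roughness ε/D = 0.000186/0.06037 = 0.00308. Haaland: 1/√f = -1.8 log₁₀[(0.00308/3.7)^1.11 + 6.9/1.421e+05] = -1.8 log₁₀[0.000382 + 4.85e-05] = 6.059, so f = 0.02724.
Total minor-loss coefficient ΣK = 2·0.25 + 4·2.7 + 1·0.5 = 11.8.
ΔP = [f·L/D + ΣK]·(ρV²/2) = [0.02724·24.42/0.06037 + 11.8]·(1024·2.299²/2) = [11.02 + 11.8]·2707 = 6.177e+04 Pa.
ΔP = 6.177e+04 Pa = 61.77 kPa.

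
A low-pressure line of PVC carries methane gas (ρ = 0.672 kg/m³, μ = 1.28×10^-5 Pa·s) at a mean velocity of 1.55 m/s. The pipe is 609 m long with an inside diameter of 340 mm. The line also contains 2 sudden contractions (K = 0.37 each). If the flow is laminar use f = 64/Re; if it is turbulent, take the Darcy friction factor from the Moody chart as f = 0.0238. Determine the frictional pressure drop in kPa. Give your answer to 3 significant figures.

ΔP ≈ 0.0350 kPa

Reynolds number Re = ρVD/μ = 0.672 · 1.55 · 0.34 / 1.28e-05 = 2.767e+04.
Re > 4000 → turbulent; use the Moody-chart value f = 0.0238.
Total minor-loss coefficient ΣK = 2·0.37 = 0.74.
ΔP = [f·L/D + ΣK]·(ρV²/2) = [0.0238·609/0.34 + 0.74]·(0.672·1.55²/2) = [42.63 + 0.74]·0.8072 = 35.01 Pa.
ΔP = 35.01 Pa = 0.0350 kPa.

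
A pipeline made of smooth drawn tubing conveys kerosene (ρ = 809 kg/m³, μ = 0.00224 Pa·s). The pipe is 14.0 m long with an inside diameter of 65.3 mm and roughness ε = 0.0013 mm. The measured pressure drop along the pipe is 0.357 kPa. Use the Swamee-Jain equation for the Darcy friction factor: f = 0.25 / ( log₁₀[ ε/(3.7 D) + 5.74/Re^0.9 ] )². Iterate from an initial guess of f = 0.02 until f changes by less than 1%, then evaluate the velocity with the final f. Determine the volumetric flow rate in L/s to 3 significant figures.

Rearranging Darcy-Weisbach: V = √(2·ΔP·D/(f·L·ρ)). With ε/D = 1.3e-06/0.0653 = 1.99e-05, iterate starting from f = 0.02:
  f = 0.02 → V = √(2·357·0.0653/(0.02·14·809)) = 0.4537 m/s; Re = ρVD/μ = 1.07e+04; f → 0.03044
  f = 0.03044 → V = 0.3677 m/s; Re = 8673; f → 0.03226
  f = 0.03226 → V = 0.3572 m/s; Re = 8425; f → 0.03252
Converged (Δf/f < 1%). With the final f = 0.03252: V = √(2·357·0.0653/(0.03252·14·809)) = 0.3558 m/s.
Q = V·A = 0.3558·(π/4·0.0653²) = 0.001192 m³/s = 1.19 L/s.

Q ≈ 1.19 L/s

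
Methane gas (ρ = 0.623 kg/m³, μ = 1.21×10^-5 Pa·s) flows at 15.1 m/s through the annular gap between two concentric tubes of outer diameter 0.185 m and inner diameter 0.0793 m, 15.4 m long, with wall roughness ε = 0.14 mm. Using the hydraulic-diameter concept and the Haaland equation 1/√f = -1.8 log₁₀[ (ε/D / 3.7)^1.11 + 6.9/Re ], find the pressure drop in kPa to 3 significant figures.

ΔP ≈ 0.242 kPa

Hydraulic diameter D_h = 4A/P = D_o - D_i = 0.185 - 0.0793 = 0.1057 m.
Re = ρVD_h/μ = 0.623·15.1·0.1057/1.21e-05 = 8.218e+04.
ε/D_h = 0.00014/0.1057 = 0.00132; Haaland gives 1/√f = -1.8 log₁₀[0.00015+8.4e-05] = 6.537, so f = 0.0234.
ΔP = f(L/D_h)(ρV²/2) = 0.0234·15.4/0.1057·71.03 = 242.2 Pa.
ΔP = 0.242 kPa.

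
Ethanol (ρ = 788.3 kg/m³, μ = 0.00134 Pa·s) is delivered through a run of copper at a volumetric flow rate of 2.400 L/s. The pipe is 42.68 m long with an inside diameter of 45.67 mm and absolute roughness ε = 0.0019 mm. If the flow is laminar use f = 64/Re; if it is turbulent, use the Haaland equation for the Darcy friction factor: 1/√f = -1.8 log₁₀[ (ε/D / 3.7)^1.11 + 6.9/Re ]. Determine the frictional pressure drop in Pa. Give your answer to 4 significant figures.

ΔP ≈ 17370 Pa

Q = 2.400 L/s = 2.400/1000 = 0.0024 m³/s.
Cross-sectional area A = πD²/4 = π(0.04567)²/4 = 0.001638 m²; mean velocity V = Q/A = 0.0024/0.001638 = 1.465 m/s.
Reynolds number Re = ρVD/μ = 788.3 · 1.465 · 0.04567 / 0.00134 = 3.936e+04.
Re > 4000 → turbulent. Relative roughness ε/D = 1.9e-06/0.04567 = 4.16e-05. Haaland: 1/√f = -1.8 log₁₀[(4.16e-05/3.7)^1.11 + 6.9/3.936e+04] = -1.8 log₁₀[3.21e-06 + 0.000175] = 6.747, so f = 0.02197.
Darcy-Weisbach: ΔP = f(L/D)(ρV²/2) = 0.02197·(42.68/0.04567)·(788.3·1.465²/2) = 0.02197·934.5·846 = 1.737e+04 Pa.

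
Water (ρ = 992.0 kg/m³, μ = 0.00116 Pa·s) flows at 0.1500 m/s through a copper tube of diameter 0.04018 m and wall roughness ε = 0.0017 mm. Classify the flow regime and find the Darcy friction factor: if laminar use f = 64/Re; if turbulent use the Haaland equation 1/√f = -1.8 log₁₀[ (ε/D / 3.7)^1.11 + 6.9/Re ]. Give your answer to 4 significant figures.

f ≈ 0.03741

Re = ρVD/μ = 992·0.15·0.04018/0.00116 = 5154.
Re > 4000 → turbulent. ε/D = 1.7e-06/0.04018 = 4.23e-05; Haaland: 1/√f = -1.8 log₁₀[3.27e-06 + 0.00134] = 5.17, so f = 0.03741.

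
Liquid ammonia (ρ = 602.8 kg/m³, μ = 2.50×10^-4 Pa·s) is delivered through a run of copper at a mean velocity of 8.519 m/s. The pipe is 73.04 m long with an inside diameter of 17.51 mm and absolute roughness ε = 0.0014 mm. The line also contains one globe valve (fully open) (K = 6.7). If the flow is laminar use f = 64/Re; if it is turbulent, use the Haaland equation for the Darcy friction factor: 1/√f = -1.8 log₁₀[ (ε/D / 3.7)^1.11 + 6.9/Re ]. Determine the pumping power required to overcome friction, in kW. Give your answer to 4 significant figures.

Reynolds number Re = ρVD/μ = 602.8 · 8.519 · 0.01751 / 0.00025 = 3.597e+05.
Re > 4000 → turbulent. Relative roughness ε/D = 1.4e-06/0.01751 = 8e-05. Haaland: 1/√f = -1.8 log₁₀[(8e-05/3.7)^1.11 + 6.9/3.597e+05] = -1.8 log₁₀[6.63e-06 + 1.92e-05] = 8.259, so f = 0.01466.
Total minor-loss coefficient ΣK = 1·6.7 = 6.7.
ΔP = [f·L/D + ΣK]·(ρV²/2) = [0.01466·73.04/0.01751 + 6.7]·(602.8·8.519²/2) = [61.16 + 6.7]·2.187e+04 = 1.484e+06 Pa.
Q = V·A = 8.519·0.0002408 = 0.002051 m³/s.
Pumping power P = QΔP = 0.002051·1.484e+06 = 3044.9 W = 3.045 kW.

P ≈ 3.045 kW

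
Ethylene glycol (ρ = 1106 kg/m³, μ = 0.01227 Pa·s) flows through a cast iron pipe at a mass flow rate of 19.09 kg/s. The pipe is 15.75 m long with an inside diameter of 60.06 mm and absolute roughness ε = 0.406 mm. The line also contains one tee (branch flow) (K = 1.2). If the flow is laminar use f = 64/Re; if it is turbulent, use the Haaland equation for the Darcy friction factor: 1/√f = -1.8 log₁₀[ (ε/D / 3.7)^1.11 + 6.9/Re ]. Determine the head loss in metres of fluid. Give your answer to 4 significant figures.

A = πD²/4 = π(0.06006)²/4 = 0.002833 m²; mean velocity V = ṁ/(ρA) = 19.09/(1106 · 0.002833) = 6.092 m/s.
Reynolds number Re = ρVD/μ = 1106 · 6.092 · 0.06006 / 0.0123 = 3.298e+04.
Re > 4000 → turbulent. Relative roughness ε/D = 0.000406/0.06006 = 0.00676. Haaland: 1/√f = -1.8 log₁₀[(0.00676/3.7)^1.11 + 6.9/3.298e+04] = -1.8 log₁₀[0.000913 + 0.000209] = 5.31, so f = 0.03547.
Total minor-loss coefficient ΣK = 1·1.2 = 1.2.
ΔP = [f·L/D + ΣK]·(ρV²/2) = [0.03547·15.75/0.06006 + 1.2]·(1106·6.092²/2) = [9.301 + 1.2]·2.053e+04 = 2.155e+05 Pa.
Head loss h_f = ΔP/(ρg) = 2.155e+05/(1106·9.81) = 19.87 m.

h_f ≈ 19.87 m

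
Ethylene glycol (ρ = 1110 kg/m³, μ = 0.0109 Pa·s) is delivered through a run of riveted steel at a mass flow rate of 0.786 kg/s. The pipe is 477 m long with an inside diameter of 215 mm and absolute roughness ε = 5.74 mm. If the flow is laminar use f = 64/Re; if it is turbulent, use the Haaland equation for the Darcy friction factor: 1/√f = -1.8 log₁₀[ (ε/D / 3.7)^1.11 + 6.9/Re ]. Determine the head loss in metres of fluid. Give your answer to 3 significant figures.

h_f ≈ 0.00645 m

A = πD²/4 = π(0.215)²/4 = 0.03631 m²; mean velocity V = ṁ/(ρA) = 0.786/(1110 · 0.03631) = 0.0195 m/s.
Reynolds number Re = ρVD/μ = 1110 · 0.0195 · 0.215 / 0.0109 = 427.
Re < 2300 → laminar flow, so f = 64/Re = 64/427 = 0.1499 (the turbulent correlation is not needed).
Darcy-Weisbach: ΔP = f(L/D)(ρV²/2) = 0.1499·(477/0.215)·(1110·0.0195²/2) = 0.1499·2219·0.2111 = 70.2 Pa.
Head loss h_f = ΔP/(ρg) = 70.2/(1110·9.81) = 0.00645 m.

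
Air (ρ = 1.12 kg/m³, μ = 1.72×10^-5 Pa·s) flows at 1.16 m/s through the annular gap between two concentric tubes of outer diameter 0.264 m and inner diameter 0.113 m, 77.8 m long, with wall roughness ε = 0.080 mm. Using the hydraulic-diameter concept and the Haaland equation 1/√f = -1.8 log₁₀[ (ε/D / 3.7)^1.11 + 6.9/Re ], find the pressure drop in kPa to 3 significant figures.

ΔP ≈ 0.0118 kPa

Hydraulic diameter D_h = 4A/P = D_o - D_i = 0.264 - 0.113 = 0.151 m.
Re = ρVD_h/μ = 1.12·1.16·0.151/1.72e-05 = 1.141e+04.
ε/D_h = 8e-05/0.151 = 0.00053; Haaland gives 1/√f = -1.8 log₁₀[5.41e-05+0.000605] = 5.726, so f = 0.0305.
ΔP = f(L/D_h)(ρV²/2) = 0.0305·77.8/0.151·0.7535 = 11.84 Pa.
ΔP = 0.0118 kPa.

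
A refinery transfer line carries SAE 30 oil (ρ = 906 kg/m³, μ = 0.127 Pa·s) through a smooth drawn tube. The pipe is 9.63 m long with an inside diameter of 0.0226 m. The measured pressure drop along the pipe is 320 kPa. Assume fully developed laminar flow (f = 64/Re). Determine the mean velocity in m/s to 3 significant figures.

For laminar flow, f = 64/Re with Re = ρVD/μ, so Darcy-Weisbach reduces to ΔP = 32μLV/D². Solving for V: V = ΔP·D²/(32μL) = 3.2e+05·(0.0226)²/(32·0.127·9.63) = 4.176 m/s.
Check: Re = ρVD/μ = 906·4.176·0.0226/0.127 = 673.3 < 2300, so the laminar assumption holds.

V ≈ 4.18 m/s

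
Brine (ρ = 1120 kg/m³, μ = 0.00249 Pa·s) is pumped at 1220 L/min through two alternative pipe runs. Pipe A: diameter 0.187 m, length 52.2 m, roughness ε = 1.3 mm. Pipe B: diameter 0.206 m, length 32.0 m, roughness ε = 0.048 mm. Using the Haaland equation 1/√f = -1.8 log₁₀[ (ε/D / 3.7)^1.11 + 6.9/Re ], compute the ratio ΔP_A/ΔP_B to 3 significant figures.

Pipe A: V = Q/A = 0.02033/0.02746 = 0.7403 m/s; Re = 6.227e+04; ε/D = 0.00695; Haaland → f = 0.03481; ΔP_A = f(L/D)(ρV²/2) = 2983 Pa.
Pipe B: V = Q/A = 0.02033/0.03333 = 0.6101 m/s; Re = 5.653e+04; ε/D = 0.000233; Haaland → f = 0.02091; ΔP_B = f(L/D)(ρV²/2) = 676.9 Pa.
ΔP_A/ΔP_B = 2983/676.9 = 4.41.

ΔP_A/ΔP_B ≈ 4.41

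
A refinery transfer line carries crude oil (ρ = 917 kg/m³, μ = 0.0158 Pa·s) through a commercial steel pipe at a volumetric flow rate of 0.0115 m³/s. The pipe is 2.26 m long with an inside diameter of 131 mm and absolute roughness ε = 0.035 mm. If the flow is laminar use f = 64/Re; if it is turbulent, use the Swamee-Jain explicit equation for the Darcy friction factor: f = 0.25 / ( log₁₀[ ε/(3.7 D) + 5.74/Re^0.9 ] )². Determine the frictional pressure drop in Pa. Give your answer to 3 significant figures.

Cross-sectional area A = πD²/4 = π(0.131)²/4 = 0.01348 m²; mean velocity V = Q/A = 0.0115/0.01348 = 0.8532 m/s.
Reynolds number Re = ρVD/μ = 917 · 0.8532 · 0.131 / 0.0158 = 6487.
Re > 4000 → turbulent. Relative roughness ε/D = 3.5e-05/0.131 = 0.000267. Swamee-Jain: f = 0.25/(log₁₀[0.000267/3.7 + 5.74/6487^0.9])² = 0.25/(log₁₀[7.22e-05 + 0.00213])² = 0.25/(-2.657)² = 0.0354.
Darcy-Weisbach: ΔP = f(L/D)(ρV²/2) = 0.0354·(2.26/0.131)·(917·0.8532²/2) = 0.0354·17.25·333.8 = 203.9 Pa.

ΔP ≈ 204 Pa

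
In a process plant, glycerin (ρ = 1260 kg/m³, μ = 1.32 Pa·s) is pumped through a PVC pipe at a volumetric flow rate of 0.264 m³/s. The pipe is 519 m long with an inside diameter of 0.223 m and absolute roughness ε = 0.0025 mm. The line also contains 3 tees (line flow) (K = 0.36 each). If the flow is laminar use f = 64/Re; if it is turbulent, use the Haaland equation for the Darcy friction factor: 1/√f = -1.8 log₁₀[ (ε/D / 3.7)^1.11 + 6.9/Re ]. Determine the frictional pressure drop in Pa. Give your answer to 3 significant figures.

ΔP ≈ 3.01×10^6 Pa

Cross-sectional area A = πD²/4 = π(0.223)²/4 = 0.03906 m²; mean velocity V = Q/A = 0.264/0.03906 = 6.759 m/s.
Reynolds number Re = ρVD/μ = 1260 · 6.759 · 0.223 / 1.32 = 1439.
Re < 2300 → laminar flow, so f = 64/Re = 64/1439 = 0.04448 (the turbulent correlation is not needed).
Total minor-loss coefficient ΣK = 3·0.36 = 1.08.
ΔP = [f·L/D + ΣK]·(ρV²/2) = [0.04448·519/0.223 + 1.08]·(1260·6.759²/2) = [103.5 + 1.08]·2.878e+04 = 3.011e+06 Pa.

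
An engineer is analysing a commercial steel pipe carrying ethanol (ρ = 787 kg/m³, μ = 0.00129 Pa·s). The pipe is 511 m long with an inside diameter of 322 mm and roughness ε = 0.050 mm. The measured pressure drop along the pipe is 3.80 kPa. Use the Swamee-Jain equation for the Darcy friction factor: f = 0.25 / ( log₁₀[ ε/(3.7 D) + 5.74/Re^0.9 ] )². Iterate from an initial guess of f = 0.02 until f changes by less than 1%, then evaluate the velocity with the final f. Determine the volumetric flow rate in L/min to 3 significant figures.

Q ≈ 2810 L/min

Rearranging Darcy-Weisbach: V = √(2·ΔP·D/(f·L·ρ)). With ε/D = 5e-05/0.322 = 0.000155, iterate starting from f = 0.02:
  f = 0.02 → V = √(2·3800·0.322/(0.02·511·787)) = 0.5516 m/s; Re = ρVD/μ = 1.084e+05; f → 0.0185
  f = 0.0185 → V = 0.5735 m/s; Re = 1.127e+05; f → 0.01838
Converged (Δf/f < 1%). With the final f = 0.01838: V = √(2·3800·0.322/(0.01838·511·787)) = 0.5754 m/s.
Q = V·A = 0.5754·(π/4·0.322²) = 0.04686 m³/s = 2810 L/min.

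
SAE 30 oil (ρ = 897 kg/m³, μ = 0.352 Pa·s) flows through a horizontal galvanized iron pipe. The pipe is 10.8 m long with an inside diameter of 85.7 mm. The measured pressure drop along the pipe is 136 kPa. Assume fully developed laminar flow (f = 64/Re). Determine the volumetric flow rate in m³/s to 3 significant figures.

Q ≈ 0.0474 m³/s

For laminar flow, f = 64/Re with Re = ρVD/μ, so Darcy-Weisbach reduces to ΔP = 32μLV/D². Solving for V: V = ΔP·D²/(32μL) = 1.36e+05·(0.0857)²/(32·0.352·10.8) = 8.211 m/s.
Check: Re = ρVD/μ = 897·8.211·0.0857/0.352 = 1793 < 2300, so the laminar assumption holds.
Q = V·A = 8.211·(π/4·0.0857²) = 0.04736 m³/s = 0.0474 m³/s.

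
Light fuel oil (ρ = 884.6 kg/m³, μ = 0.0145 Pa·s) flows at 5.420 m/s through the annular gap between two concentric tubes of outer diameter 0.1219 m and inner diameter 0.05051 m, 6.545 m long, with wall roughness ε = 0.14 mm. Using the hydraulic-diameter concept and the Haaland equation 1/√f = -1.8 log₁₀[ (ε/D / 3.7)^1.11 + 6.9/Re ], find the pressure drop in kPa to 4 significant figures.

ΔP ≈ 34.15 kPa

Hydraulic diameter D_h = 4A/P = D_o - D_i = 0.1219 - 0.05051 = 0.07139 m.
Re = ρVD_h/μ = 884.6·5.42·0.07139/0.0145 = 2.361e+04.
ε/D_h = 0.00014/0.07139 = 0.00196; Haaland gives 1/√f = -1.8 log₁₀[0.000231+0.000292] = 5.906, so f = 0.02867.
ΔP = f(L/D_h)(ρV²/2) = 0.02867·6.545/0.07139·1.299e+04 = 3.415e+04 Pa.
ΔP = 34.15 kPa.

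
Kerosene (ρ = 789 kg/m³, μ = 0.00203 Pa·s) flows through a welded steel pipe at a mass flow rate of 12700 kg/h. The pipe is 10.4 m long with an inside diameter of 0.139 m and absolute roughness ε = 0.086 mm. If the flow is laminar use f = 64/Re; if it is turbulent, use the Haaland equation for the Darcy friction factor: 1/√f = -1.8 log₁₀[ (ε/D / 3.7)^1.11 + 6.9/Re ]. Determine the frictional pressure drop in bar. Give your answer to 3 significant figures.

ṁ = 12700 kg/h = 12700/3600 = 3.528 kg/s.
A = πD²/4 = π(0.139)²/4 = 0.01517 m²; mean velocity V = ṁ/(ρA) = 3.528/(789 · 0.01517) = 0.2946 m/s.
Reynolds number Re = ρVD/μ = 789 · 0.2946 · 0.139 / 0.00203 = 1.592e+04.
Re > 4000 → turbulent. Relative roughness ε/D = 8.6e-05/0.139 = 0.000619. Haaland: 1/√f = -1.8 log₁₀[(0.000619/3.7)^1.11 + 6.9/1.592e+04] = -1.8 log₁₀[6.42e-05 + 0.000433] = 5.945, so f = 0.02829.
Darcy-Weisbach: ΔP = f(L/D)(ρV²/2) = 0.02829·(10.4/0.139)·(789·0.2946²/2) = 0.02829·74.82·34.25 = 72.49 Pa.
ΔP = 72.49 Pa = 7.25×10^-4 bar.

ΔP ≈ 7.25×10^-4 bar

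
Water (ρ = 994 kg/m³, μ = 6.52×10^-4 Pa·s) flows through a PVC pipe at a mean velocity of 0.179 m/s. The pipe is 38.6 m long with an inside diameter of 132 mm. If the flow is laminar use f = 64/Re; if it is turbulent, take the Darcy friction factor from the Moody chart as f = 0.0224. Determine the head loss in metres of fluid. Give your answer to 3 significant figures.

Reynolds number Re = ρVD/μ = 994 · 0.179 · 0.132 / 0.000652 = 3.602e+04.
Re > 4000 → turbulent; use the Moody-chart value f = 0.0224.
Darcy-Weisbach: ΔP = f(L/D)(ρV²/2) = 0.0224·(38.6/0.132)·(994·0.179²/2) = 0.0224·292.4·15.92 = 104.3 Pa.
Head loss h_f = ΔP/(ρg) = 104.3/(994·9.81) = 0.0107 m.

h_f ≈ 0.0107 m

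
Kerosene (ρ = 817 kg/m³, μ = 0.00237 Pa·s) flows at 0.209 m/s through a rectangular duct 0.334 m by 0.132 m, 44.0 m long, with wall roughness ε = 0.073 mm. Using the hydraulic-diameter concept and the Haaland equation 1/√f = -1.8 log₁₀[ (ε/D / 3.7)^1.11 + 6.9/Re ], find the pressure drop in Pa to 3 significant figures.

ΔP ≈ 120 Pa

Hydraulic diameter D_h = 4A/P = 4·(0.334·0.132)/(2·(0.334+0.132)) = 0.1764/0.932 = 0.1892 m.
Re = ρVD_h/μ = 817·0.209·0.1892/0.00237 = 1.363e+04.
ε/D_h = 7.3e-05/0.1892 = 0.000386; Haaland gives 1/√f = -1.8 log₁₀[3.8e-05+0.000506] = 5.876, so f = 0.02897.
ΔP = f(L/D_h)(ρV²/2) = 0.02897·44/0.1892·17.84 = 120.2 Pa.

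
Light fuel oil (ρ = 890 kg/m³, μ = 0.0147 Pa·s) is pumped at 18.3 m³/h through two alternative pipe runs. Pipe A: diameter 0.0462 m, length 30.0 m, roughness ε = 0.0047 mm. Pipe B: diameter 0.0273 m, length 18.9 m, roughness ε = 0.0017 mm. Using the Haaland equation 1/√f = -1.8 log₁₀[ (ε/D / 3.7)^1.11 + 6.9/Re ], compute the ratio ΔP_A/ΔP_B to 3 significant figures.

Pipe A: V = Q/A = 0.005083/0.001676 = 3.032 m/s; Re = 8482; ε/D = 0.000102; Haaland → f = 0.03243; ΔP_A = f(L/D)(ρV²/2) = 8.616e+04 Pa.
Pipe B: V = Q/A = 0.005083/0.0005853 = 8.684 m/s; Re = 1.435e+04; ε/D = 6.23e-05; Haaland → f = 0.02811; ΔP_B = f(L/D)(ρV²/2) = 6.531e+05 Pa.
ΔP_A/ΔP_B = 8.616e+04/6.531e+05 = 0.132.

ΔP_A/ΔP_B ≈ 0.132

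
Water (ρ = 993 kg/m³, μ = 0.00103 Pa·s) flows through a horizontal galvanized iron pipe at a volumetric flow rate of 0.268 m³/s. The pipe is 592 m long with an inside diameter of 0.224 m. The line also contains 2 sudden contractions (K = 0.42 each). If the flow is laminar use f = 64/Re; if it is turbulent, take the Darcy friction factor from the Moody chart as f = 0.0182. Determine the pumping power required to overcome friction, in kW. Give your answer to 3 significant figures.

P ≈ 301 kW

Cross-sectional area A = πD²/4 = π(0.224)²/4 = 0.03941 m²; mean velocity V = Q/A = 0.268/0.03941 = 6.801 m/s.
Reynolds number Re = ρVD/μ = 993 · 6.801 · 0.224 / 0.00103 = 1.469e+06.
Re > 4000 → turbulent; use the Moody-chart value f = 0.0182.
Total minor-loss coefficient ΣK = 2·0.42 = 0.84.
ΔP = [f·L/D + ΣK]·(ρV²/2) = [0.0182·592/0.224 + 0.84]·(993·6.801²/2) = [48.1 + 0.84]·2.296e+04 = 1.124e+06 Pa.
Pumping power P = QΔP = 0.268·1.124e+06 = 301200 W = 301 kW.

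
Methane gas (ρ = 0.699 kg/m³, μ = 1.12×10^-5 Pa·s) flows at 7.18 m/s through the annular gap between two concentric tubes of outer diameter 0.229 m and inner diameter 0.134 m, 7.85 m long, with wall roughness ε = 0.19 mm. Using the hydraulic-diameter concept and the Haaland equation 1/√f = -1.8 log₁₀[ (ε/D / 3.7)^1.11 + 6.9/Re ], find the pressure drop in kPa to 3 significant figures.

Hydraulic diameter D_h = 4A/P = D_o - D_i = 0.229 - 0.134 = 0.095 m.
Re = ρVD_h/μ = 0.699·7.18·0.095/1.12e-05 = 4.257e+04.
ε/D_h = 0.00019/0.095 = 0.002; Haaland gives 1/√f = -1.8 log₁₀[0.000236+0.000162] = 6.119, so f = 0.0267.
ΔP = f(L/D_h)(ρV²/2) = 0.0267·7.85/0.095·18.02 = 39.76 Pa.
ΔP = 0.0398 kPa.

ΔP ≈ 0.0398 kPa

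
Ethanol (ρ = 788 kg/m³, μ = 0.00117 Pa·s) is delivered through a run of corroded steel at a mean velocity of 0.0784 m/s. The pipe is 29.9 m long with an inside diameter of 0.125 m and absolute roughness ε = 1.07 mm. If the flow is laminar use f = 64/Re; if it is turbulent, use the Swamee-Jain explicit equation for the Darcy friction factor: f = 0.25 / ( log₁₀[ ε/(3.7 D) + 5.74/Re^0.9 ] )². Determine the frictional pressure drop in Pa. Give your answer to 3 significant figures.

Reynolds number Re = ρVD/μ = 788 · 0.0784 · 0.125 / 0.00117 = 6600.
Re > 4000 → turbulent. Relative roughness ε/D = 0.00107/0.125 = 0.00856. Swamee-Jain: f = 0.25/(log₁₀[0.00856/3.7 + 5.74/6600^0.9])² = 0.25/(log₁₀[0.00231 + 0.0021])² = 0.25/(-2.356)² = 0.04505.
Darcy-Weisbach: ΔP = f(L/D)(ρV²/2) = 0.04505·(29.9/0.125)·(788·0.0784²/2) = 0.04505·239.2·2.422 = 26.1 Pa.

ΔP ≈ 26.1 Pa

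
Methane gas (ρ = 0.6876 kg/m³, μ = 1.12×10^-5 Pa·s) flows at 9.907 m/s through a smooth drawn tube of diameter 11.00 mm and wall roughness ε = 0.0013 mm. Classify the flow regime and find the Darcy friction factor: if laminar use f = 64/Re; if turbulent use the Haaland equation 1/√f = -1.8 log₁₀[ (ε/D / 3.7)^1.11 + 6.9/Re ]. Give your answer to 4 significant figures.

f ≈ 0.03470

Re = ρVD/μ = 0.6876·9.907·0.011/1.12e-05 = 6690.
Re > 4000 → turbulent. ε/D = 1.3e-06/0.011 = 0.000118; Haaland: 1/√f = -1.8 log₁₀[1.02e-05 + 0.00103] = 5.368, so f = 0.0347.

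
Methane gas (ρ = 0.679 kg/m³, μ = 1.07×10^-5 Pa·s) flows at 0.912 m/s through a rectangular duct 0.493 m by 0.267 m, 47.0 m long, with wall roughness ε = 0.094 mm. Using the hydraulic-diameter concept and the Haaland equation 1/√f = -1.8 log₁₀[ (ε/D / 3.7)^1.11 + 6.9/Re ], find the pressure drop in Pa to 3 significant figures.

ΔP ≈ 1.00 Pa

Hydraulic diameter D_h = 4A/P = 4·(0.493·0.267)/(2·(0.493+0.267)) = 0.5265/1.52 = 0.3464 m.
Re = ρVD_h/μ = 0.679·0.912·0.3464/1.07e-05 = 2.005e+04.
ε/D_h = 9.4e-05/0.3464 = 0.000271; Haaland gives 1/√f = -1.8 log₁₀[2.57e-05+0.000344] = 6.177, so f = 0.02621.
ΔP = f(L/D_h)(ρV²/2) = 0.02621·47/0.3464·0.2824 = 1.004 Pa.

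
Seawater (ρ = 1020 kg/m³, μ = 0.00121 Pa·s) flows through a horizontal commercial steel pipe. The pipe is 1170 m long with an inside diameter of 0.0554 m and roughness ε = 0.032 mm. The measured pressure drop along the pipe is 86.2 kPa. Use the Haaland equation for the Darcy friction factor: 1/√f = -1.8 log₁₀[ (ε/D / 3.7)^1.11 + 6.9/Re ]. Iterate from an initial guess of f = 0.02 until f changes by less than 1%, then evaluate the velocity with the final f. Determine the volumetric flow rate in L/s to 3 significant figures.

Q ≈ 1.36 L/s

Rearranging Darcy-Weisbach: V = √(2·ΔP·D/(f·L·ρ)). With ε/D = 3.2e-05/0.0554 = 0.000578, iterate starting from f = 0.02:
  f = 0.02 → V = √(2·8.62e+04·0.0554/(0.02·1170·1020)) = 0.6326 m/s; Re = ρVD/μ = 2.954e+04; f → 0.02473
  f = 0.02473 → V = 0.5689 m/s; Re = 2.657e+04; f → 0.02525
  f = 0.02525 → V = 0.5629 m/s; Re = 2.629e+04; f → 0.02531
Converged (Δf/f < 1%). With the final f = 0.02531: V = √(2·8.62e+04·0.0554/(0.02531·1170·1020)) = 0.5623 m/s.
Q = V·A = 0.5623·(π/4·0.0554²) = 0.001356 m³/s = 1.36 L/s.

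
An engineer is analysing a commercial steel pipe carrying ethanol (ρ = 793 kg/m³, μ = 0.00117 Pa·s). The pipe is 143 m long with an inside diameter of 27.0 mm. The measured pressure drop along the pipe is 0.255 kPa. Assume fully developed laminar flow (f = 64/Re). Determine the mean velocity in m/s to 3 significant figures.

V ≈ 0.0347 m/s

For laminar flow, f = 64/Re with Re = ρVD/μ, so Darcy-Weisbach reduces to ΔP = 32μLV/D². Solving for V: V = ΔP·D²/(32μL) = 255·(0.027)²/(32·0.00117·143) = 0.03472 m/s.
Check: Re = ρVD/μ = 793·0.03472·0.027/0.00117 = 635.4 < 2300, so the laminar assumption holds.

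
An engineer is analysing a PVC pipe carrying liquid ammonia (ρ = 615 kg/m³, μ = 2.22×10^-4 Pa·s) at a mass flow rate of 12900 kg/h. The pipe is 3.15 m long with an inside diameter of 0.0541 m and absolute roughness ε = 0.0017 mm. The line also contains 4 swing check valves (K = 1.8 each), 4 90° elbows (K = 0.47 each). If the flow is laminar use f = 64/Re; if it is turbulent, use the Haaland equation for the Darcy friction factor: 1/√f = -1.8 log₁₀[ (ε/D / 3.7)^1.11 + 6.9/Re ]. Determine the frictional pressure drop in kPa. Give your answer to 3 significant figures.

ṁ = 12900 kg/h = 12900/3600 = 3.583 kg/s.
A = πD²/4 = π(0.0541)²/4 = 0.002299 m²; mean velocity V = ṁ/(ρA) = 3.583/(615 · 0.002299) = 2.535 m/s.
Reynolds number Re = ρVD/μ = 615 · 2.535 · 0.0541 / 0.000222 = 3.799e+05.
Re > 4000 → turbulent. Relative roughness ε/D = 1.7e-06/0.0541 = 3.14e-05. Haaland: 1/√f = -1.8 log₁₀[(3.14e-05/3.7)^1.11 + 6.9/3.799e+05] = -1.8 log₁₀[2.35e-06 + 1.82e-05] = 8.438, so f = 0.01404.
Total minor-loss coefficient ΣK = 4·1.8 + 4·0.47 = 9.08.
ΔP = [f·L/D + ΣK]·(ρV²/2) = [0.01404·3.15/0.0541 + 9.08]·(615·2.535²/2) = [0.8177 + 9.08]·1976 = 1.955e+04 Pa.
ΔP = 1.955e+04 Pa = 19.6 kPa.

ΔP ≈ 19.6 kPa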